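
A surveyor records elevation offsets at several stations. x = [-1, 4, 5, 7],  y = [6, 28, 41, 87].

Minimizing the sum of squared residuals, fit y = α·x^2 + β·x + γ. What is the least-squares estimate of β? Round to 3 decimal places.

β = -1.831

Forming MᵀM = [[3283, 531, 91]; [531, 91, 15]; [91, 15, 4]] and Mᵀy = [5742, 920, 162]ᵀ gives MᵀM·[α, β, γ]ᵀ = Mᵀy.
Inverting the 3×3 Gram matrix, [α, β, γ]ᵀ = [8111/4092, -227/124, 2323/1023]ᵀ.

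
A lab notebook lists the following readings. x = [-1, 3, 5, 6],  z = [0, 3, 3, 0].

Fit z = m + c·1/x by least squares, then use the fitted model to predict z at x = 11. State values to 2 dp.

ẑ = 1.79

Normal-equation sums: Σ1 = 4, Σ1/x = -3/10, Σ1/x·1/x = 1061/900.
And Σz = 6, Σ1/x·z = 8/5.
AᵀA·[m, c]ᵀ = Aᵀz becomes [[4, -3/10]; [-3/10, 1061/900]]·[m, c]ᵀ = [6, 8/5]ᵀ.
Determinant 4·(1061/900) − (-3/10)² = 4163/900.
m = (6·(1061/900) − (-3/10)·(8/5))/(4163/900) = 6798/4163; c = (4·(8/5) − (-3/10)·6)/(4163/900) = 7380/4163.
At x = 11: ẑ = (6798/4163)·(1) + (7380/4163)·(1/11) = 82158/45793.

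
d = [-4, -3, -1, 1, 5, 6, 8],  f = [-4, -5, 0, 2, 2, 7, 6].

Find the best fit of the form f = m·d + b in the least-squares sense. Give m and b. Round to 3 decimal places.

From the data, Σd·d = 152, Σd = 12, Σ1 = 7.
Moment sums: Σd·f = 133, Σf = 8.
XᵀX·[m, b]ᵀ = Xᵀf becomes [[152, 12]; [12, 7]]·[m, b]ᵀ = [133, 8]ᵀ.
Eliminating b: 7·(row 1) − 12·(row 2) gives 920·m = 7·133 − 12·8 = 835, so m = 167/184.
Then b = (8 − 12·(167/184))/7 = -19/46.

m = 0.908, b = -0.413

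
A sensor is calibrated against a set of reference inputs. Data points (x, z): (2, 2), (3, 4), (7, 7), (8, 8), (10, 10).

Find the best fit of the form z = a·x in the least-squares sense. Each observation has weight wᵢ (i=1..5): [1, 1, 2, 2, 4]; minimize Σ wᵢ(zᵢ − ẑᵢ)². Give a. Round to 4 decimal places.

a = 1.0047

MᵀWM·[a]ᵀ = MᵀWz reads: 639·a = 642.
(Σwᵢ·x·x = 639, Σwᵢ·x·z = 642.)
a = 642/639 = 1.00469.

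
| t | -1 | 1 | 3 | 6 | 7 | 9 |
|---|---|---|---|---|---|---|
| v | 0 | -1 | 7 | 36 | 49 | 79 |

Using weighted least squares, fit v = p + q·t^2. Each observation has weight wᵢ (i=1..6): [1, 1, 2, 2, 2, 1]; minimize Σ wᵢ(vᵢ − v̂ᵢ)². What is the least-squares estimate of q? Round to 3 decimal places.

q = 1.012

AᵀWA·[p, q]ᵀ = AᵀWv reads: 9·p + 271·q = 262;  271·p + 14119·q = 13918.
Δ = 9·14119 − 271² = 53630.
p = (262·14119 − 271·13918)/53630 = -7260/5363; q = (9·13918 − 271·262)/53630 = 5426/5363.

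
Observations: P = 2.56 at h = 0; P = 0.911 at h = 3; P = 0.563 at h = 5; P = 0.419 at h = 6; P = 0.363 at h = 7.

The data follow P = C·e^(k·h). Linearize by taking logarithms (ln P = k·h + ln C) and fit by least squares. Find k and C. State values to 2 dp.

k = -0.28, C = 2.37

Let Y = ln P. Fitting Y = k·h + ln C by least squares:
Over the data: Σh = 21.0000, Σ(h)² = 119.0000, Σln P = -1.6109, Σh·ln P = -15.4648.
Normal system: [[119.0000, 21.0000]; [21.0000, 5]]·[k, ln C]ᵀ = [-15.4648, -1.6109]ᵀ.
Slope k = (n·Σh·ln P − Σh·Σln P)/(n·Σ(h)² − (Σh)²) = (5·-15.4648 − 21.0000·-1.6109)/154.0000 = -0.28243; ln C = (Σln P − k·Σh)/n = 0.86403, so C = exp(0.86403) = 2.37272.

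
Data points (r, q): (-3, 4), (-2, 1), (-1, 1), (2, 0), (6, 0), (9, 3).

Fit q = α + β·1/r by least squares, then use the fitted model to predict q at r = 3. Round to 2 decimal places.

Entries of XᵀX: Σ1 = 6, Σ1/r = -19/18, Σ1/r·1/r = 535/324.
For Xᵀq: Σq = 9, Σ1/r·q = -5/2.
Normal equations: [[6, -19/18]; [-19/18, 535/324]]·[α, β]ᵀ = [9, -5/2]ᵀ.
det = 6·(535/324) − (-19/18)² = 2849/324.
α = (9·(535/324) − (-19/18)·(-5/2))/(2849/324) = 360/259; β = (6·(-5/2) − (-19/18)·9)/(2849/324) = -162/259.
At r = 3: q̂ = (360/259)·(1) + (-162/259)·(1/3) = 306/259.

q̂ = 1.18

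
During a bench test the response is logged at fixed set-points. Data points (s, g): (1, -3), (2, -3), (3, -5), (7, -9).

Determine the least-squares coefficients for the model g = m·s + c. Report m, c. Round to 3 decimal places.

m = -1.060, c = -1.554

Entries of MᵀM: Σs·s = 63, Σs = 13, Σ1 = 4.
For Mᵀg: Σs·g = -87, Σg = -20.
MᵀM·[m, c]ᵀ = Mᵀg becomes [[63, 13]; [13, 4]]·[m, c]ᵀ = [-87, -20]ᵀ.
Determinant 63·4 − 13² = 83.
m = ((-87)·4 − 13·(-20))/83 = -88/83; c = (63·(-20) − 13·(-87))/83 = -129/83.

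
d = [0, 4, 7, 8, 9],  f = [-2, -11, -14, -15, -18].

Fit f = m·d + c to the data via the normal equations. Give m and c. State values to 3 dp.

m = -1.654, c = -2.737

Setting ∂/∂m … = 0 gives: 210·m + 28·c = -424;  28·m + 5·c = -60.
det = 210·5 − 28² = 266.
m = ((-424)·5 − 28·(-60))/266 = -220/133; c = (210·(-60) − 28·(-424))/266 = -52/19.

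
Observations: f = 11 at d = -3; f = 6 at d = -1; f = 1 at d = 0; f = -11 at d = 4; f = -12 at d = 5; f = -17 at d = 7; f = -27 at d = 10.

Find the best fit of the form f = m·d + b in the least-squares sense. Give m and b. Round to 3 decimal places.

With design matrix X, XᵀX = [[200, 22]; [22, 7]] and Xᵀf = [-532, -49]ᵀ.
Eliminating b: 7·(row 1) − 22·(row 2) gives 916·m = 7·(-532) − 22·(-49) = -2646, so m = -1323/458.
Then b = ((-49) − 22·(-1323/458))/7 = 476/229.

m = -2.889, b = 2.079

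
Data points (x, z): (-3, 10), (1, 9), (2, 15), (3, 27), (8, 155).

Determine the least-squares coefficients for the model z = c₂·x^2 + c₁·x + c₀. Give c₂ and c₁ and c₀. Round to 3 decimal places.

Compute the Gram sums: Σx^2·x^2 = 4275, Σx^2·x = 521, Σx^2 = 87, Σx·x = 87, Σx = 11, Σ1 = 5.
For Mᵀz: Σx^2·z = 10322, Σx·z = 1330, Σz = 216.
MᵀM·[c₂, c₁, c₀]ᵀ = Mᵀz becomes [[4275, 521, 87]; [521, 87, 11]; [87, 11, 5]]·[c₂, c₁, c₀]ᵀ = [10322, 1330, 216]ᵀ.
Solving the 3×3 system (Gaussian elimination) gives c₂ = 163065/80959, c₁ = 246139/80959, c₀ = 118592/80959.

c₂ = 2.014, c₁ = 3.040, c₀ = 1.465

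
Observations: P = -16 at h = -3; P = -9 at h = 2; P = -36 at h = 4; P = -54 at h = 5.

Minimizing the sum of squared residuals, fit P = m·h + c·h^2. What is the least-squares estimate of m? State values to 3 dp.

Normal-equation sums: Σh·h = 54, Σh·h^2 = 170, Σh^2·h^2 = 978.
Right-hand side: Σh·P = -384, Σh^2·P = -2106.
Normal equations: [[54, 170]; [170, 978]]·[m, c]ᵀ = [-384, -2106]ᵀ.
det = 54·978 − 170² = 23912.
m = ((-384)·978 − 170·(-2106))/23912 = -4383/5978; c = (54·(-2106) − 170·(-384))/23912 = -12111/5978.

m = -0.733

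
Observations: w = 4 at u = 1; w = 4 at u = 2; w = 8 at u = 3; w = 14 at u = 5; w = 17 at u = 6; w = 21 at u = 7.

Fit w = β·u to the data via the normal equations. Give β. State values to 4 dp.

Compute the Gram sums: Σu·u = 124.
Right-hand side: Σu·w = 355.
Hence β = 355 / 124 ≈ 2.8629.

β = 2.8629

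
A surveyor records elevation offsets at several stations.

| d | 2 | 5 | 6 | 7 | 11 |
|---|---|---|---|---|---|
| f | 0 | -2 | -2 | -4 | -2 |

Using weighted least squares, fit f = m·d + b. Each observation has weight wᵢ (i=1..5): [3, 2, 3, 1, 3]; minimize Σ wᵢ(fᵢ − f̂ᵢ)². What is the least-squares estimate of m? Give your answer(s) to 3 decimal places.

Normal-equation sums: Σwᵢ·d·d = 582, Σwᵢ·d = 74, Σwᵢ·1 = 12.
Moment sums: Σwᵢ·d·f = -150, Σwᵢ·f = -20.
Eliminating b: 12·(row 1) − 74·(row 2) gives 1508·m = 12·(-150) − 74·(-20) = -320, so m = -80/377.
Then b = ((-20) − 74·(-80/377))/12 = -135/377.

m = -0.212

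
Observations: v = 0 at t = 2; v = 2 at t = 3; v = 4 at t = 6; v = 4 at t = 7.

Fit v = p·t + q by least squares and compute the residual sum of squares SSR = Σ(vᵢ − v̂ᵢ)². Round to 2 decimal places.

SSR = 1.06

Compute the Gram sums: Σt·t = 98, Σt = 18, Σ1 = 4.
For Mᵀv: Σt·v = 58, Σv = 10.
Normal equations: [[98, 18]; [18, 4]]·[p, q]ᵀ = [58, 10]ᵀ.
Eliminating q: 4·(row 1) − 18·(row 2) gives 68·p = 4·58 − 18·10 = 52, so p = 13/17.
Then q = (10 − 18·(13/17))/4 = -16/17.
Residuals: -10/17, 11/17, 6/17, -7/17; SSR = 18/17.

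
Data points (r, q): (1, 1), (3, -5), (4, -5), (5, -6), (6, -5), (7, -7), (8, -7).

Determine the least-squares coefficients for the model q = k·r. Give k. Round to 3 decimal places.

Sums needed: Σr·r = 200.
And Σr·q = -199.
k = (-199)/200 = -0.995.

k = -0.995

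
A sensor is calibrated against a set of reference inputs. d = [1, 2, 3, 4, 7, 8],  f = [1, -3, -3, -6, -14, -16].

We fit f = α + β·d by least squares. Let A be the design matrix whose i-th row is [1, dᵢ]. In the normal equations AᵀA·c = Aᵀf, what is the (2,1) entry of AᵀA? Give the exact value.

Row 2 ↔ basis d, column 1 ↔ basis 1, so (AᵀA)_{2,1} = Σᵢ d = (1)·(1) + (2)·(1) + (3)·(1) + (4)·(1) + (7)·(1) + (8)·(1) = 25.

25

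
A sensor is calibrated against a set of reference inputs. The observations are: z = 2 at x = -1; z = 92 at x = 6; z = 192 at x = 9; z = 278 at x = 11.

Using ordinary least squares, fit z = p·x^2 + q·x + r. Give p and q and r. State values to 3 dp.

With design matrix M, MᵀM = [[22499, 2275, 239]; [2275, 239, 25]; [239, 25, 4]] and Mᵀz = [52504, 5336, 564]ᵀ.
Solving the 3×3 system (Gaussian elimination) gives p = 4709/2325, q = 257/93, r = 2102/775.

p = 2.025, q = 2.763, r = 2.712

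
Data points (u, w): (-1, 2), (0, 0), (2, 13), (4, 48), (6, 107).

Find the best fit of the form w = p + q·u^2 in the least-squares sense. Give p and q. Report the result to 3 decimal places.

Normal-equation sums: Σ1 = 5, Σu^2 = 57, Σu^2·u^2 = 1569.
For Mᵀw: Σw = 170, Σu^2·w = 4674.
Normal equations: [[5, 57]; [57, 1569]]·[p, q]ᵀ = [170, 4674]ᵀ.
Determinant 5·1569 − 57² = 4596.
p = (170·1569 − 57·4674)/4596 = 26/383; q = (5·4674 − 57·170)/4596 = 1140/383.

p = 0.068, q = 2.977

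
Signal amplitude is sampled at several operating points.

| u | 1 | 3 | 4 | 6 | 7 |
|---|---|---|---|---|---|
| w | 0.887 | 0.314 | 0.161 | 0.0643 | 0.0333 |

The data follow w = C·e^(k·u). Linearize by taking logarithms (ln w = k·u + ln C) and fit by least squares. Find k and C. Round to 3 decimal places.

Let Y = ln w. Fitting Y = k·u + ln C by least squares:
Sums: Σu = 21.0000, Σ(u)² = 111.0000, Σln w = -9.2510, Σu·ln w = -51.1810.
Normal system: [[111.0000, 21.0000]; [21.0000, 5]]·[k, ln C]ᵀ = [-51.1810, -9.2510]ᵀ.
Slope k = (n·Σu·ln w − Σu·Σln w)/(n·Σ(u)² − (Σu)²) = (5·-51.1810 − 21.0000·-9.2510)/114.0000 = -0.54064; ln C = (Σln w − k·Σu)/n = 0.42050, so C = exp(0.42050) = 1.52273.

k = -0.541, C = 1.523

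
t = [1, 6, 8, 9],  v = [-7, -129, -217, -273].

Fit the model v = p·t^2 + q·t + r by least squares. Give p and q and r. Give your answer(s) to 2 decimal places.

The normal equations are: 11954·p + 1458·q + 182·r = -40652;  1458·p + 182·q + 24·r = -4974;  182·p + 24·q + 4·r = -626.
(Σt^2·t^2 = 11954, Σt^2·t = 1458, Σt^2 = 182, Σt·t = 182, Σt = 24, Σ1 = 4, Σt^2·v = -40652, Σt·v = -4974, Σv = -626.)
Solving the 3×3 system (Gaussian elimination) gives p = -8317/2809, q = -9930/2809, r = -1605/2809.

p = -2.96, q = -3.54, r = -0.57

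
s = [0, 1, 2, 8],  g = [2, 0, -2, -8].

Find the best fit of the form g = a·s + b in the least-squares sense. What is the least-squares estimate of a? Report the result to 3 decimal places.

a = -1.187

Forming AᵀA = [[69, 11]; [11, 4]] and Aᵀg = [-68, -8]ᵀ gives AᵀA·[a, b]ᵀ = Aᵀg.
Eliminating b: 4·(row 1) − 11·(row 2) gives 155·a = 4·(-68) − 11·(-8) = -184, so a = -184/155.
Then b = ((-8) − 11·(-184/155))/4 = 196/155.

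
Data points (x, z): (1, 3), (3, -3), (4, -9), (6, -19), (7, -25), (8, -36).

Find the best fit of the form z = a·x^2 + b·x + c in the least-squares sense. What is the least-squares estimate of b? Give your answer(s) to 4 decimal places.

b = -1.1098

MᵀM·[a, b, c]ᵀ = Mᵀz reads: 8131·a + 1163·b + 175·c = -4381;  1163·a + 175·b + 29·c = -619;  175·a + 29·b + 6·c = -89.
Inverting the 3×3 Gram matrix, [a, b, c]ᵀ = [-125/264, -293/264, 191/44]ᵀ.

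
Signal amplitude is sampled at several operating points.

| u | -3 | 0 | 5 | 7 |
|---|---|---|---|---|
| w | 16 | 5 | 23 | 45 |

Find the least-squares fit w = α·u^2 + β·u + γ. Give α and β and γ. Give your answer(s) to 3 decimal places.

α = 0.961, β = -0.998, γ = 4.551

The normal system MᵀM·[α, β, γ]ᵀ = Mᵀw is [[3107, 441, 83]; [441, 83, 9]; [83, 9, 4]]·[α, β, γ]ᵀ = [2924, 382, 89]ᵀ.
Solving the 3×3 system (Gaussian elimination) gives α = 1711/1780, β = -1777/1780, γ = 405/89.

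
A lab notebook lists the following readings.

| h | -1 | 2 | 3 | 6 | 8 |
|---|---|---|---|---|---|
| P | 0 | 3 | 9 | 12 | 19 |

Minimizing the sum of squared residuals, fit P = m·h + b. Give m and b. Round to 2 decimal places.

m = 2.08, b = 1.12

Compute the Gram sums: Σh·h = 114, Σh = 18, Σ1 = 5.
Right-hand side: Σh·P = 257, ΣP = 43.
So XᵀX·[m, b]ᵀ = XᵀP: [[114, 18]; [18, 5]]·[m, b]ᵀ = [257, 43]ᵀ.
Δ = 114·5 − 18² = 246.
m = (257·5 − 18·43)/246 = 511/246; b = (114·43 − 18·257)/246 = 46/41.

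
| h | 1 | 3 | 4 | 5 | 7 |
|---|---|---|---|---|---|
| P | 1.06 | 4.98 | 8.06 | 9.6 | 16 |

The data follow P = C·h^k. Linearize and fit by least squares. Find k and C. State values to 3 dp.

k = 1.394, C = 1.075

Let Y = ln P. Fitting Y = k·ln h + ln C by least squares:
Σln h = 6.0403, Σ(ln h)² = 9.5056, Σln P = 8.7850, Σln h·ln P = 13.6922.
Equations: 9.5056·k + 6.0403·ln C = 13.6922;  6.0403·k + 5·ln C = 8.7850.
Slope k = (n·Σln h·ln P − Σln h·Σln P)/(n·Σ(ln h)² − (Σln h)²) = (5·13.6922 − 6.0403·8.7850)/11.0434 = 1.39428; ln C = (Σln P − k·Σln h)/n = 0.07264, so C = exp(0.07264) = 1.07534.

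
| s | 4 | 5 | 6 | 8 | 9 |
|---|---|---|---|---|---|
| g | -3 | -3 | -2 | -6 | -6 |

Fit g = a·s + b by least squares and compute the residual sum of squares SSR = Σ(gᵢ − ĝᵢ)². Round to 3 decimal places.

Setting ∂/∂a … = 0 gives: 222·a + 32·b = -141;  32·a + 5·b = -20.
Δ = 222·5 − 32² = 86.
a = ((-141)·5 − 32·(-20))/86 = -65/86; b = (222·(-20) − 32·(-141))/86 = 36/43.
Residuals: -35/43, -5/86, 73/43, -34/43, -3/86; SSR = 359/86.

SSR = 4.174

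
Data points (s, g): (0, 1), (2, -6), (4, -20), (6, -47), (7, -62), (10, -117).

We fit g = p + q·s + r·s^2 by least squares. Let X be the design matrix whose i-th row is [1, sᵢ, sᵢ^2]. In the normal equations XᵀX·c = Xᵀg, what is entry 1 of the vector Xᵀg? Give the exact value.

Entry 1 ↔ basis 1, so (Xᵀg)_{1} = Σᵢ gᵢ = (1)·(1) + (1)·(-6) + (1)·(-20) + (1)·(-47) + (1)·(-62) + (1)·(-117) = -251.

-251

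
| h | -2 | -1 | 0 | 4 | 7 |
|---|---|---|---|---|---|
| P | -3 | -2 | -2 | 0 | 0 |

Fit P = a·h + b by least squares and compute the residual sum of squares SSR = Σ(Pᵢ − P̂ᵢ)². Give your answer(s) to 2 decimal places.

Setting ∂/∂a … = 0 gives: 70·a + 8·b = 8;  8·a + 5·b = -7.
det = 70·5 − 8² = 286.
a = (8·5 − 8·(-7))/286 = 48/143; b = (70·(-7) − 8·8)/286 = -277/143.
Residuals: -56/143, 3/11, -9/143, 85/143, -59/143; SSR = 108/143.

SSR = 0.76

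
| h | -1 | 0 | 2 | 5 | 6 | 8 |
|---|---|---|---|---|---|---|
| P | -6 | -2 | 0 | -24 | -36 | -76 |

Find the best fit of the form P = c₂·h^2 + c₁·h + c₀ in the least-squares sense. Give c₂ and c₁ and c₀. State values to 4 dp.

c₂ = -1.6344, c₁ = 3.7794, c₀ = -1.1851

From the data, Σh^2·h^2 = 6034, Σh^2·h = 860, Σh^2 = 130, Σh·h = 130, Σh = 20, Σ1 = 6.
Moment sums: Σh^2·P = -6766, Σh·P = -938, ΣP = -144.
So XᵀX·[c₂, c₁, c₀]ᵀ = XᵀP: [[6034, 860, 130]; [860, 130, 20]; [130, 20, 6]]·[c₂, c₁, c₀]ᵀ = [-6766, -938, -144]ᵀ.
Solving the 3×3 system (Gaussian elimination) gives c₂ = -1775/1086, c₁ = 10261/2715, c₀ = -429/362.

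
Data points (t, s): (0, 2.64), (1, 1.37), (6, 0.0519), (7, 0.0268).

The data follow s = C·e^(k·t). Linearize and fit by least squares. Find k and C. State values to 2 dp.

Taking logs, ln s = k·t + ln C, so regress ln s on t.
AᵀA = [[86.0000, 14.0000]; [14.0000, 4]], rhs = [-42.7713, -5.2922]ᵀ  (here Σt = 14.0000, Σ(t)² = 86.0000, Σln s = -5.2922, Σt·ln s = -42.7713).
Solving (det = 148.0000): k = -0.65537, ln C = 0.97073, so C = exp(0.97073) = 2.63988.

k = -0.66, C = 2.64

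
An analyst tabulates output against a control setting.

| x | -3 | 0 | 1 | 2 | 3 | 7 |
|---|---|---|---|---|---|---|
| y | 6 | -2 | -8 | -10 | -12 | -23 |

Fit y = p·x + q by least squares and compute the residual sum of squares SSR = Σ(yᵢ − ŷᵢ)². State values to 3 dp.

The normal system AᵀA·[p, q]ᵀ = Aᵀy is [[72, 10]; [10, 6]]·[p, q]ᵀ = [-243, -49]ᵀ.
Determinant 72·6 − 10² = 332.
p = ((-243)·6 − 10·(-49))/332 = -242/83; q = (72·(-49) − 10·(-243))/332 = -549/166.
Residuals: 93/166, 217/166, -295/166, -143/166, 9/166, 119/166; SSR = 1069/166.

SSR = 6.440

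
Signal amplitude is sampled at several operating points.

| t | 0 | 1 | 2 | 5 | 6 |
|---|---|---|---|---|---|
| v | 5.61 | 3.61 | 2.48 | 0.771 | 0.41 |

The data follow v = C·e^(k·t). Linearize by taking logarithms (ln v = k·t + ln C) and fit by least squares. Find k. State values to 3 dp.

k = -0.421

Taking logs, ln v = k·t + ln C, so regress ln v on t.
Σt = 14.0000, Σ(t)² = 66.0000, Σln v = 2.7649, Σt·ln v = -3.5497.
Equations: 66.0000·k + 14.0000·ln C = -3.5497;  14.0000·k + 5·ln C = 2.7649.
Solving (det = 134.0000): k = -0.42132, ln C = 1.73266.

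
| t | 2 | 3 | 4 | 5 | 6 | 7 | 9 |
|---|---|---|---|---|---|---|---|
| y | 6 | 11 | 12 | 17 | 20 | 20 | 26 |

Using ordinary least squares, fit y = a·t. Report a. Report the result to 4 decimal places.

a = 3.0545

Setting ∂/∂a … = 0 gives: 220·a = 672.
(Σt·t = 220, Σt·y = 672.)
Hence a = 672 / 220 ≈ 3.05455.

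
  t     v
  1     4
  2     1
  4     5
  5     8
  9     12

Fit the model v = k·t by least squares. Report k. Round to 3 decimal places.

From the data, Σt·t = 127.
For Aᵀv: Σt·v = 174.
So AᵀA·[k]ᵀ = Aᵀv: [[127]]·[k]ᵀ = [174]ᵀ.
Hence k = 174 / 127 ≈ 1.37008.

k = 1.370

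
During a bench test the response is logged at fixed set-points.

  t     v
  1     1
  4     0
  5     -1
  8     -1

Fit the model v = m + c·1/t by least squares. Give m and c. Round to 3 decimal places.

The normal equations are: 4·m + (63/40)·c = -1;  (63/40)·m + (1789/1600)·c = 27/40.
Eliminating c: (1789/1600)·(row 1) − (63/40)·(row 2) gives (3187/1600)·m = (1789/1600)·(-1) − (63/40)·(27/40) = -349/160, so m = -3490/3187.
Then c = ((27/40) − (63/40)·(-3490/3187))/(1789/1600) = 6840/3187.

m = -1.095, c = 2.146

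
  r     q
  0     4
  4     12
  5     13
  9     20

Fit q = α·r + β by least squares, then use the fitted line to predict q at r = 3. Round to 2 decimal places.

Normal-equation sums: Σr·r = 122, Σr = 18, Σ1 = 4.
Right-hand side: Σr·q = 293, Σq = 49.
So AᵀA·[α, β]ᵀ = Aᵀq: [[122, 18]; [18, 4]]·[α, β]ᵀ = [293, 49]ᵀ.
Eliminating β: 4·(row 1) − 18·(row 2) gives 164·α = 4·293 − 18·49 = 290, so α = 145/82.
Then β = (49 − 18·(145/82))/4 = 176/41.
At r = 3: q̂ = (145/82)·(3) + (176/41)·(1) = 787/82.

q̂ = 9.60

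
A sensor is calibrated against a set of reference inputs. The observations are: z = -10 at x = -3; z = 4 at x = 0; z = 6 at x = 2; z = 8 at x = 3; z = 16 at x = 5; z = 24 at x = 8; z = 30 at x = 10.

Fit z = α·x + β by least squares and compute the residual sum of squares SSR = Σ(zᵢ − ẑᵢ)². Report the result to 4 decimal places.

Compute the Gram sums: Σx·x = 211, Σx = 25, Σ1 = 7.
For Aᵀz: Σx·z = 638, Σz = 78.
Δ = 211·7 − 25² = 852.
α = (638·7 − 25·78)/852 = 629/213; β = (211·78 − 25·638)/852 = 127/213.
Residuals: -370/213, 725/213, -107/213, -310/213, 136/213, -47/213, -9/71; SSR = 3716/213.

SSR = 17.4460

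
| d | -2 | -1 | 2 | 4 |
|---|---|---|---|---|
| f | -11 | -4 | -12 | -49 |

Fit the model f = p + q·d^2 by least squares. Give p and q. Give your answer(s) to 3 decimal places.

p = 0.068, q = -3.051

Compute the Gram sums: Σ1 = 4, Σd^2 = 25, Σd^2·d^2 = 289.
Moment sums: Σf = -76, Σd^2·f = -880.
MᵀM·[p, q]ᵀ = Mᵀf becomes [[4, 25]; [25, 289]]·[p, q]ᵀ = [-76, -880]ᵀ.
Eliminating q: 289·(row 1) − 25·(row 2) gives 531·p = 289·(-76) − 25·(-880) = 36, so p = 4/59.
Then q = ((-880) − 25·(4/59))/289 = -180/59.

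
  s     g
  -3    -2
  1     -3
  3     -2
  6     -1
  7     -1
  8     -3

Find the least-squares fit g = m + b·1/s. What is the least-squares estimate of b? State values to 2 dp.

MᵀM·[m, b]ᵀ = Mᵀg reads: 6·m + (241/168)·b = -12;  (241/168)·m + (4033/3136)·b = -619/168.
(Σ1 = 6, Σ1/s = 241/168, Σ1/s·1/s = 4033/3136, Σg = -12, Σ1/s·g = -619/168.)
Determinant 6·(4033/3136) − (241/168)² = 159701/28224.
m = ((-12)·(4033/3136) − (241/168)·(-619/168))/(159701/28224) = -286385/159701; b = (6·(-619/168) − (241/168)·(-12))/(159701/28224) = -138096/159701.

b = -0.86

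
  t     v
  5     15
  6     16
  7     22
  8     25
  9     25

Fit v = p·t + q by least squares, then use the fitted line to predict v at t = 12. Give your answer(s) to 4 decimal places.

v̂ = 35.1000

Normal-equation sums: Σt·t = 255, Σt = 35, Σ1 = 5.
Right-hand side: Σt·v = 750, Σv = 103.
Determinant 255·5 − 35² = 50.
p = (750·5 − 35·103)/50 = 29/10; q = (255·103 − 35·750)/50 = 3/10.
At t = 12: v̂ = (29/10)·(12) + (3/10)·(1) = 351/10.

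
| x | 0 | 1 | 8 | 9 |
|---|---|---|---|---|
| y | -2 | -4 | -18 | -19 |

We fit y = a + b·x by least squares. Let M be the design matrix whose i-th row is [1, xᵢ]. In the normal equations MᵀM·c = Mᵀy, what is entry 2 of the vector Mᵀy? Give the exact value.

Entry 2 ↔ basis x, so (Mᵀy)_{2} = Σᵢ (x)·yᵢ = (0)·(-2) + (1)·(-4) + (8)·(-18) + (9)·(-19) = -319.

-319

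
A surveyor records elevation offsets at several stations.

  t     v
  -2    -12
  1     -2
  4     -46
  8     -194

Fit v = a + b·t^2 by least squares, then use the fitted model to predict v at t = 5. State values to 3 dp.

MᵀM·[a, b]ᵀ = Mᵀv reads: 4·a + 85·b = -254;  85·a + 4369·b = -13202.
(Σ1 = 4, Σt^2 = 85, Σt^2·t^2 = 4369, Σv = -254, Σt^2·v = -13202.)
Eliminating b: 4369·(row 1) − 85·(row 2) gives 10251·a = 4369·(-254) − 85·(-13202) = 12444, so a = 244/201.
Then b = ((-13202) − 85·(244/201))/4369 = -10406/3417.
At t = 5: v̂ = (244/201)·(1) + (-10406/3417)·(25) = -85334/1139.

v̂ = -74.920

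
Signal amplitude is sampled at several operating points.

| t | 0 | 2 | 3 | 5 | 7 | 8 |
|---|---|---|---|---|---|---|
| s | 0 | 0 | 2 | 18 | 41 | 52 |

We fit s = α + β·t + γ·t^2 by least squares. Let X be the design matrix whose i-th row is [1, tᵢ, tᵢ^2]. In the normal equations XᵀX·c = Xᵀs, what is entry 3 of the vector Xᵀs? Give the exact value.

Entry 3 ↔ basis t^2, so (Xᵀs)_{3} = Σᵢ (t^2)·sᵢ = (0)·(0) + (4)·(0) + (9)·(2) + (25)·(18) + (49)·(41) + (64)·(52) = 5805.

5805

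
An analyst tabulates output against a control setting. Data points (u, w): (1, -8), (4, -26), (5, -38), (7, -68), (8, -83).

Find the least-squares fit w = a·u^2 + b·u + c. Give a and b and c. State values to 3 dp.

a = -1.125, b = -0.775, c = -5.850

The normal system MᵀM·[a, b, c]ᵀ = Mᵀw is [[7379, 1045, 155]; [1045, 155, 25]; [155, 25, 5]]·[a, b, c]ᵀ = [-10018, -1442, -223]ᵀ.
Solving the 3×3 system (Gaussian elimination) gives a = -9/8, b = -31/40, c = -117/20.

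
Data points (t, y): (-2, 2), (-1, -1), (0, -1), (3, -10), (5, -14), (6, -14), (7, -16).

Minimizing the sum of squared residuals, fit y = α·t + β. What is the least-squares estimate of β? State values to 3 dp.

From the data, Σt·t = 124, Σt = 18, Σ1 = 7.
Moment sums: Σt·y = -299, Σy = -54.
det = 124·7 − 18² = 544.
α = ((-299)·7 − 18·(-54))/544 = -1121/544; β = (124·(-54) − 18·(-299))/544 = -657/272.

β = -2.415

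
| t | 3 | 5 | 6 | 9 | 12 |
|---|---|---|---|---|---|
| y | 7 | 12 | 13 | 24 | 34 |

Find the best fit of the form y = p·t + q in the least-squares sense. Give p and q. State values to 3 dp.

From the data, Σt·t = 295, Σt = 35, Σ1 = 5.
Right-hand side: Σt·y = 783, Σy = 90.
XᵀX·[p, q]ᵀ = Xᵀy becomes [[295, 35]; [35, 5]]·[p, q]ᵀ = [783, 90]ᵀ.
det = 295·5 − 35² = 250.
p = (783·5 − 35·90)/250 = 153/50; q = (295·90 − 35·783)/250 = -171/50.

p = 3.060, q = -3.420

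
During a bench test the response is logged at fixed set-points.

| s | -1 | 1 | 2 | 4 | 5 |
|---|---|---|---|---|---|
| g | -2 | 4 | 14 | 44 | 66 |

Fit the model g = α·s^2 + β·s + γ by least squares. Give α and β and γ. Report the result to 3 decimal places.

α = 2.039, β = 3.156, γ = -0.909

With design matrix M, MᵀM = [[899, 197, 47]; [197, 47, 11]; [47, 11, 5]] and Mᵀg = [2412, 540, 126]ᵀ.
Solving the 3×3 system (Gaussian elimination) gives α = 157/77, β = 243/77, γ = -10/11.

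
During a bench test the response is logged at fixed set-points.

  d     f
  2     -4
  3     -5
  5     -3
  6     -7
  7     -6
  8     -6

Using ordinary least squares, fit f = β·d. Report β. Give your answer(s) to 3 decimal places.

β = -0.909

AᵀA·[β]ᵀ = Aᵀf reads: 187·β = -170.
(Σd·d = 187, Σd·f = -170.)
β = (-170)/187 = -0.909091.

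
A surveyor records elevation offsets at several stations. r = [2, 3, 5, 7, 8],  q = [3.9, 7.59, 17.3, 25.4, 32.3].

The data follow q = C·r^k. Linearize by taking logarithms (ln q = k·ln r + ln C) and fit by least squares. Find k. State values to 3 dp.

k = 1.507

Taking logs, ln q = k·ln r + ln C, so regress ln q on ln r.
XᵀX = [[12.3883, 7.4265]; [7.4265, 5]], rhs = [21.2788, 12.9483]ᵀ  (here Σln r = 7.4265, Σ(ln r)² = 12.3883, Σln q = 12.9483, Σln r·ln q = 21.2788).
Slope k = (n·Σln r·ln q − Σln r·Σln q)/(n·Σ(ln r)² − (Σln r)²) = (5·21.2788 − 7.4265·12.9483)/6.7880 = 1.50746; ln C = (Σln q − k·Σln r)/n = 0.35062.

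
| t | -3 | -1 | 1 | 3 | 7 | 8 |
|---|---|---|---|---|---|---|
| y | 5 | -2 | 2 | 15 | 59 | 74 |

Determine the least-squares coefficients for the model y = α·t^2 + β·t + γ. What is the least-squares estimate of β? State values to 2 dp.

Forming MᵀM = [[6661, 855, 133]; [855, 133, 15]; [133, 15, 6]] and Mᵀy = [7807, 1039, 153]ᵀ gives MᵀM·[α, β, γ]ᵀ = Mᵀy.
Inverting the 3×3 Gram matrix, [α, β, γ]ᵀ = [235977/244708, 391129/244708, 7852/61177]ᵀ.

β = 1.60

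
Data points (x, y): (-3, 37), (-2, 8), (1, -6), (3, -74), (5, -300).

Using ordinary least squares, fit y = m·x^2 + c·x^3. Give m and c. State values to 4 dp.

m = -1.9838, c = -2.0078

The normal equations are: 804·m + 3094·c = -7807;  3094·m + 17148·c = -40567.
Eliminating c: 17148·(row 1) − 3094·(row 2) gives 4214156·m = 17148·(-7807) − 3094·(-40567) = -8360138, so m = -4180069/2107078.
Then c = ((-40567) − 3094·(-4180069/2107078))/17148 = -4230505/2107078.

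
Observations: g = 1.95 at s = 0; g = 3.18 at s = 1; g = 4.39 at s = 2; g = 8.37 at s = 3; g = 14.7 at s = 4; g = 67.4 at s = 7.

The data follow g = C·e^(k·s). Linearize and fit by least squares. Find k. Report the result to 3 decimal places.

k = 0.512

Let Y = ln g. Fitting Y = k·s + ln C by least squares:
XᵀX = [[79.0000, 17.0000]; [17.0000, 6]], rhs = [50.7154, 12.3272]ᵀ  (here Σs = 17.0000, Σ(s)² = 79.0000, Σln g = 12.3272, Σs·ln g = 50.7154).
Slope k = (n·Σs·ln g − Σs·Σln g)/(n·Σ(s)² − (Σs)²) = (6·50.7154 − 17.0000·12.3272)/185.0000 = 0.51206; ln C = (Σln g − k·Σs)/n = 0.60371.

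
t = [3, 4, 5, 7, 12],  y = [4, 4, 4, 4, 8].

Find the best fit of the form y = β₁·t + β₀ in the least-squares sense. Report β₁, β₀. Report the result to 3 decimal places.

Sums needed: Σt·t = 243, Σt = 31, Σ1 = 5.
Right-hand side: Σt·y = 172, Σy = 24.
Determinant 243·5 − 31² = 254.
β₁ = (172·5 − 31·24)/254 = 58/127; β₀ = (243·24 − 31·172)/254 = 250/127.

β₁ = 0.457, β₀ = 1.969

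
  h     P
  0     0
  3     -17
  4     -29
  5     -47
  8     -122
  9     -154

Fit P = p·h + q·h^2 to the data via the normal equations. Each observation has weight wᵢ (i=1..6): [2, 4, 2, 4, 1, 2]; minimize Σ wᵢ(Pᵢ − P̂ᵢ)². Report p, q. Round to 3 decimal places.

p = 0.264, q = -1.932

MᵀWM·[p, q]ᵀ = MᵀWP reads: 394·p + 2706·q = -5124;  2706·p + 20554·q = -38996.
(Σwᵢ·h·h = 394, Σwᵢ·h·h^2 = 2706, Σwᵢ·h^2·h^2 = 20554, Σwᵢ·h·P = -5124, Σwᵢ·h^2·P = -38996.)
Determinant 394·20554 − 2706² = 775840.
p = ((-5124)·20554 − 2706·(-38996))/775840 = 1278/4849; q = (394·(-38996) − 2706·(-5124))/775840 = -9368/4849.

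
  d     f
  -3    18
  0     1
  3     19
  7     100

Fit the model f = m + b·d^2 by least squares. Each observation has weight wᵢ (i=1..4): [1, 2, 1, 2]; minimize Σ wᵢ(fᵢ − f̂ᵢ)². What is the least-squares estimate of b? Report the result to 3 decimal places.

Entries of MᵀWM: Σwᵢ·1 = 6, Σwᵢ·d^2 = 116, Σwᵢ·d^2·d^2 = 4964.
And Σwᵢ·f = 239, Σwᵢ·d^2·f = 10133.
So MᵀWM·[m, b]ᵀ = MᵀWf: [[6, 116]; [116, 4964]]·[m, b]ᵀ = [239, 10133]ᵀ.
Determinant 6·4964 − 116² = 16328.
m = (239·4964 − 116·10133)/16328 = 1371/2041; b = (6·10133 − 116·239)/16328 = 16537/8164.

b = 2.026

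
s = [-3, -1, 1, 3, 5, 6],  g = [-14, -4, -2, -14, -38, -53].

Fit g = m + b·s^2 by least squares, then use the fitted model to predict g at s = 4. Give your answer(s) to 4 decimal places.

ĝ = -24.4352

Normal-equation sums: Σ1 = 6, Σs^2 = 81, Σs^2·s^2 = 2085.
For Xᵀg: Σg = -125, Σs^2·g = -3116.
XᵀX·[m, b]ᵀ = Xᵀg becomes [[6, 81]; [81, 2085]]·[m, b]ᵀ = [-125, -3116]ᵀ.
Eliminating b: 2085·(row 1) − 81·(row 2) gives 5949·m = 2085·(-125) − 81·(-3116) = -8229, so m = -2743/1983.
Then b = ((-3116) − 81·(-2743/1983))/2085 = -2857/1983.
At s = 4: ĝ = (-2743/1983)·(1) + (-2857/1983)·(16) = -48455/1983.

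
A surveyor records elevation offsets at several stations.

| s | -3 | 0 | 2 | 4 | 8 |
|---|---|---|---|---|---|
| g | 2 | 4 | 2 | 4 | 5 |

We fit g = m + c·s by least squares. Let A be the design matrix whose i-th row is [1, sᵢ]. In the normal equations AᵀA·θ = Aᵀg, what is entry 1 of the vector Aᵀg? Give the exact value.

17

Entry 1 ↔ basis 1, so (Aᵀg)_{1} = Σᵢ gᵢ = (1)·(2) + (1)·(4) + (1)·(2) + (1)·(4) + (1)·(5) = 17.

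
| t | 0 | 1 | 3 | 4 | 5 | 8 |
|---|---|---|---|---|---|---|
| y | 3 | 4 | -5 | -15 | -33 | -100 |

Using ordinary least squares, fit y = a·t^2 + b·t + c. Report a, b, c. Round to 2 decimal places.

a = -2.02, b = 3.22, c = 3.06

AᵀA·[a, b, c]ᵀ = Aᵀy reads: 5059·a + 729·b + 115·c = -7506;  729·a + 115·b + 21·c = -1036;  115·a + 21·b + 6·c = -146.
Solving the 3×3 system (Gaussian elimination) gives a = -71867/35620, b = 114797/35620, c = 27227/8905.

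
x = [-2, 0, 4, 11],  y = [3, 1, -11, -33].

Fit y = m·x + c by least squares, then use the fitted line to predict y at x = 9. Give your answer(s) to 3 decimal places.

ŷ = -26.478

From the data, Σx·x = 141, Σx = 13, Σ1 = 4.
For Mᵀy: Σx·y = -413, Σy = -40.
Eliminating c: 4·(row 1) − 13·(row 2) gives 395·m = 4·(-413) − 13·(-40) = -1132, so m = -1132/395.
Then c = ((-40) − 13·(-1132/395))/4 = -271/395.
At x = 9: ŷ = (-1132/395)·(9) + (-271/395)·(1) = -10459/395.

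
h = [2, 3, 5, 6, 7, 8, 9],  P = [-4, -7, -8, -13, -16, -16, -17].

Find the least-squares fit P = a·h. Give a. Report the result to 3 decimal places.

a = -2.015

Setting ∂/∂a … = 0 gives: 268·a = -540.
(Σh·h = 268, Σh·P = -540.)
Hence a = -540 / 268 ≈ -2.01493.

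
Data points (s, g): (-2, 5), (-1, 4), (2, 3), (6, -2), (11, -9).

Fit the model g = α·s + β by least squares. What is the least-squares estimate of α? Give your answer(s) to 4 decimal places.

Compute the Gram sums: Σs·s = 166, Σs = 16, Σ1 = 5.
Moment sums: Σs·g = -119, Σg = 1.
AᵀA·[α, β]ᵀ = Aᵀg becomes [[166, 16]; [16, 5]]·[α, β]ᵀ = [-119, 1]ᵀ.
Determinant 166·5 − 16² = 574.
α = ((-119)·5 − 16·1)/574 = -611/574; β = (166·1 − 16·(-119))/574 = 1035/287.

α = -1.0645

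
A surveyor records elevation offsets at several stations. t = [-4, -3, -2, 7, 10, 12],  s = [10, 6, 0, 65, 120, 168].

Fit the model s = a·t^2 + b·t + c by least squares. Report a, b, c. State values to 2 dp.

Normal-equation sums: Σt^2·t^2 = 33490, Σt^2·t = 2972, Σt^2 = 322, Σt·t = 322, Σt = 20, Σ1 = 6.
And Σt^2·s = 39591, Σt·s = 3613, Σs = 369.
So MᵀM·[a, b, c]ᵀ = Mᵀs: [[33490, 2972, 322]; [2972, 322, 20]; [322, 20, 6]]·[a, b, c]ᵀ = [39591, 3613, 369]ᵀ.
Inverting the 3×3 Gram matrix, [a, b, c]ᵀ = [198005/200193, 792019/400386, 243713/133462]ᵀ.

a = 0.99, b = 1.98, c = 1.83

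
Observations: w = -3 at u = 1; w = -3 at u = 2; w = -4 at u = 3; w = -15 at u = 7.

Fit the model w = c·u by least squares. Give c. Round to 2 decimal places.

Normal-equation sums: Σu·u = 63.
For Xᵀw: Σu·w = -126.
Normal equations: [[63]]·[c]ᵀ = [-126]ᵀ.
c = (-126)/63 = -2.

c = -2.00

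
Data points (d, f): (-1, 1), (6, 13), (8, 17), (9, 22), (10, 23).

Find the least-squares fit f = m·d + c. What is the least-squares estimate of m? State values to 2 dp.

The normal system MᵀM·[m, c]ᵀ = Mᵀf is [[282, 32]; [32, 5]]·[m, c]ᵀ = [641, 76]ᵀ.
det = 282·5 − 32² = 386.
m = (641·5 − 32·76)/386 = 773/386; c = (282·76 − 32·641)/386 = 460/193.

m = 2.00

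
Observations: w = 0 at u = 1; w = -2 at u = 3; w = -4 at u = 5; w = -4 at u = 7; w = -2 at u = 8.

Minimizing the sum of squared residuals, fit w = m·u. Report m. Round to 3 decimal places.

m = -0.473

MᵀM·[m]ᵀ = Mᵀw reads: 148·m = -70.
Hence m = -70 / 148 ≈ -0.472973.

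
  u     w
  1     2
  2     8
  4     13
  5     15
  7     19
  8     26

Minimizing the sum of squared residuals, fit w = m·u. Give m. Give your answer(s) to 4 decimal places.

Sums needed: Σu·u = 159.
And Σu·w = 486.
Normal equations: [[159]]·[m]ᵀ = [486]ᵀ.
Hence m = 486 / 159 ≈ 3.0566.

m = 3.0566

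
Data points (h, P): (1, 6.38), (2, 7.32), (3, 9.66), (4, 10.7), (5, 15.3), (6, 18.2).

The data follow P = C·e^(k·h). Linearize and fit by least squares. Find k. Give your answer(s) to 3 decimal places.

With ln Pᵢ as the transformed response and hᵢ as the regressor:
Σh = 21.0000, Σ(h)² = 91.0000, Σln P = 14.1113, Σh·ln P = 53.1671.
Equations: 91.0000·k + 21.0000·ln C = 53.1671;  21.0000·k + 6·ln C = 14.1113.
Solving (det = 105.0000): k = 0.21586, ln C = 1.59636.

k = 0.216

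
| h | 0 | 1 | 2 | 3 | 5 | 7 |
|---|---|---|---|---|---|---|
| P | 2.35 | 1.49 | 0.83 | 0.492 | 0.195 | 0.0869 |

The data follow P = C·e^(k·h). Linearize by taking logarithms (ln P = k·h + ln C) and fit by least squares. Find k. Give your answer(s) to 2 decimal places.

k = -0.48

Linearized form: ln P = k·h + ln C. From the 6 transformed points,
Over the data: Σh = 18.0000, Σ(h)² = 88.0000, Σln P = -3.7202, Σh·ln P = -27.3765.
Normal system: [[88.0000, 18.0000]; [18.0000, 6]]·[k, ln C]ᵀ = [-27.3765, -3.7202]ᵀ.
Solving (det = 204.0000): k = -0.47694, ln C = 0.81079.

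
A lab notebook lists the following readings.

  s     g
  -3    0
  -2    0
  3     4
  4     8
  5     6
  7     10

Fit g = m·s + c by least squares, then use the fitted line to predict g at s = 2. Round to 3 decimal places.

Sums needed: Σs·s = 112, Σs = 14, Σ1 = 6.
Moment sums: Σs·g = 144, Σg = 28.
So XᵀX·[m, c]ᵀ = Xᵀg: [[112, 14]; [14, 6]]·[m, c]ᵀ = [144, 28]ᵀ.
Determinant 112·6 − 14² = 476.
m = (144·6 − 14·28)/476 = 118/119; c = (112·28 − 14·144)/476 = 40/17.
At s = 2: ĝ = (118/119)·(2) + (40/17)·(1) = 516/119.

ĝ = 4.336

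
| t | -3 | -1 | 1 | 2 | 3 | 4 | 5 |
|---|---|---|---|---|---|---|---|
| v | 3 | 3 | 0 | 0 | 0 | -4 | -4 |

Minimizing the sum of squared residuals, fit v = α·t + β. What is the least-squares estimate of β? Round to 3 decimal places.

Setting ∂/∂α … = 0 gives: 65·α + 11·β = -48;  11·α + 7·β = -2.
det = 65·7 − 11² = 334.
α = ((-48)·7 − 11·(-2))/334 = -157/167; β = (65·(-2) − 11·(-48))/334 = 199/167.

β = 1.192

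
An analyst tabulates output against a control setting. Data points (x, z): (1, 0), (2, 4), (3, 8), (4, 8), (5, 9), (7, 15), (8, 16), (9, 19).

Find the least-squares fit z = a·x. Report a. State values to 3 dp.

a = 2.060

The normal equations are: 249·a = 513.
(Σx·x = 249, Σx·z = 513.)
Hence a = 513 / 249 ≈ 2.06024.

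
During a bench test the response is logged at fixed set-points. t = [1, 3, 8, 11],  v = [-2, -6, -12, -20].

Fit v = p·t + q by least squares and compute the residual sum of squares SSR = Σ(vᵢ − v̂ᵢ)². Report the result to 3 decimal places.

SSR = 4.940

Compute the Gram sums: Σt·t = 195, Σt = 23, Σ1 = 4.
Right-hand side: Σt·v = -336, Σv = -40.
AᵀA·[p, q]ᵀ = Aᵀv becomes [[195, 23]; [23, 4]]·[p, q]ᵀ = [-336, -40]ᵀ.
Δ = 195·4 − 23² = 251.
p = ((-336)·4 − 23·(-40))/251 = -424/251; q = (195·(-40) − 23·(-336))/251 = -72/251.
Residuals: -6/251, -162/251, 452/251, -284/251; SSR = 1240/251.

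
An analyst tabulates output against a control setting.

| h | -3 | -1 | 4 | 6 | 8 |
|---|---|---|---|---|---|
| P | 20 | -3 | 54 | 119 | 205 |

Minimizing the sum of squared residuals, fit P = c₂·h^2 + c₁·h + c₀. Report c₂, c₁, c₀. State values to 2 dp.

The normal system AᵀA·[c₂, c₁, c₀]ᵀ = AᵀP is [[5730, 764, 126]; [764, 126, 14]; [126, 14, 5]]·[c₂, c₁, c₀]ᵀ = [18445, 2513, 395]ᵀ.
Inverting the 3×3 Gram matrix, [c₂, c₁, c₀]ᵀ = [396151/131678, 257761/131678, -151087/65839]ᵀ.

c₂ = 3.01, c₁ = 1.96, c₀ = -2.29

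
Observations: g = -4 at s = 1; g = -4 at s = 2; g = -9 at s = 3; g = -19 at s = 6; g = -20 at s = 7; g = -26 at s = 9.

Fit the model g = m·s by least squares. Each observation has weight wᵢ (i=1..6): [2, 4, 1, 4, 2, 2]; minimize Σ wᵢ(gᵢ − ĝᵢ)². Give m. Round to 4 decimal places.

MᵀWM·[m]ᵀ = MᵀWg reads: 431·m = -1271.
m = (-1271)/431 = -2.94896.

m = -2.9490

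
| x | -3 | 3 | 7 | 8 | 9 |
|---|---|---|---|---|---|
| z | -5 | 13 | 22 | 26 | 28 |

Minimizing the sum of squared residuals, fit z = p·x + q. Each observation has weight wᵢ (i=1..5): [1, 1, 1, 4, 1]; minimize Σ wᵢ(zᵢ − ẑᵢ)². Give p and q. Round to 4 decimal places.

AᵀWA·[p, q]ᵀ = AᵀWz reads: 404·p + 48·q = 1292;  48·p + 8·q = 162.
(Σwᵢ·x·x = 404, Σwᵢ·x = 48, Σwᵢ·1 = 8, Σwᵢ·x·z = 1292, Σwᵢ·z = 162.)
Δ = 404·8 − 48² = 928.
p = (1292·8 − 48·162)/928 = 80/29; q = (404·162 − 48·1292)/928 = 429/116.

p = 2.7586, q = 3.6983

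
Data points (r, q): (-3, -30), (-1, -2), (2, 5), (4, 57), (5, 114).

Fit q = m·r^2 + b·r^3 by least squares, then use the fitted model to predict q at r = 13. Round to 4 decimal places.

With design matrix X, XᵀX = [[979, 3937]; [3937, 20515]] and Xᵀq = [3510, 18750]ᵀ.
det = 979·20515 − 3937² = 4584216.
m = (3510·20515 − 3937·18750)/4584216 = -150925/382018; b = (979·18750 − 3937·3510)/4584216 = 378115/382018.
At r = 13: q̂ = (-150925/382018)·(169) + (378115/382018)·(2197) = 30969705/14693.

q̂ = 2107.7864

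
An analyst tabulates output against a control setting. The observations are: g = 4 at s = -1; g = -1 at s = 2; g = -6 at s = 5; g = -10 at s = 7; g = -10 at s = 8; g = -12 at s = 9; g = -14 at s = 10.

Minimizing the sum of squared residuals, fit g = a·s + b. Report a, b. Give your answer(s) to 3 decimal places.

a = -1.614, b = 2.222

Sums needed: Σs·s = 324, Σs = 40, Σ1 = 7.
Right-hand side: Σs·g = -434, Σg = -49.
So MᵀM·[a, b]ᵀ = Mᵀg: [[324, 40]; [40, 7]]·[a, b]ᵀ = [-434, -49]ᵀ.
Eliminating b: 7·(row 1) − 40·(row 2) gives 668·a = 7·(-434) − 40·(-49) = -1078, so a = -539/334.
Then b = ((-49) − 40·(-539/334))/7 = 371/167.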